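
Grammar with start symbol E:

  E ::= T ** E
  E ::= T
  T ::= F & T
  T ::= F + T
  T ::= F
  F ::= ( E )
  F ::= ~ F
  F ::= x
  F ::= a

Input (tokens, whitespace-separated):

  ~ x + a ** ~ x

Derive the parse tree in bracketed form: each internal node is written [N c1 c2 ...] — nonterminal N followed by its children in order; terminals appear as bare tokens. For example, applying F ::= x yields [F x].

[E [T [F ~ [F x]] + [T [F a]]] ** [E [T [F ~ [F x]]]]]

E
T ** E
F + T ** E
~ F + T ** E
~ x + T ** E
~ x + F ** E
~ x + a ** E
~ x + a ** T
~ x + a ** F
~ x + a ** ~ F
~ x + a ** ~ x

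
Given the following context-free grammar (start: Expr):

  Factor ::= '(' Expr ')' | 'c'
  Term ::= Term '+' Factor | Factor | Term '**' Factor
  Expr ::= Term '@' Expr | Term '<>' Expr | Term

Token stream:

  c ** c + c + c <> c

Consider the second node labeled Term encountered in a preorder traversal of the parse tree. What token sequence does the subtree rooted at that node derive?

[Expr [Term [Term [Term [Term [Factor c]] ** [Factor c]] + [Factor c]] + [Factor c]] <> [Expr [Term [Factor c]]]]

c ** c + c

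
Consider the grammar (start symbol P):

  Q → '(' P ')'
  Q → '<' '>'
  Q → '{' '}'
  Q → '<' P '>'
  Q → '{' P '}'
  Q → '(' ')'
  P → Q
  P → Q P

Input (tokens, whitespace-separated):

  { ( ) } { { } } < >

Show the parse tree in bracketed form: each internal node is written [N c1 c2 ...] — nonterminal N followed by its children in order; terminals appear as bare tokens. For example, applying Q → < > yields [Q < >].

P
Q P
{ P } P
{ Q } P
{ ( ) } P
{ ( ) } Q P
{ ( ) } { P } P
{ ( ) } { Q } P
{ ( ) } { { } } P
{ ( ) } { { } } Q
{ ( ) } { { } } < >

[P [Q { [P [Q ( )]] }] [P [Q { [P [Q { }]] }] [P [Q < >]]]]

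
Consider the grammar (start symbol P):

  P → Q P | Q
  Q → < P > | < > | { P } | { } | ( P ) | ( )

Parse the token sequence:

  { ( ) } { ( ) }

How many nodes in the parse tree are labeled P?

4

[P [Q { [P [Q ( )]] }] [P [Q { [P [Q ( )]] }]]]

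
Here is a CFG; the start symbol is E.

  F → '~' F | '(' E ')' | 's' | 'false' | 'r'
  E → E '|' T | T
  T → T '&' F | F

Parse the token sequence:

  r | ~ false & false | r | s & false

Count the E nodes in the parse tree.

[E [E [E [E [T [F r]]] | [T [T [F ~ [F false]]] & [F false]]] | [T [F r]]] | [T [T [F s]] & [F false]]]

4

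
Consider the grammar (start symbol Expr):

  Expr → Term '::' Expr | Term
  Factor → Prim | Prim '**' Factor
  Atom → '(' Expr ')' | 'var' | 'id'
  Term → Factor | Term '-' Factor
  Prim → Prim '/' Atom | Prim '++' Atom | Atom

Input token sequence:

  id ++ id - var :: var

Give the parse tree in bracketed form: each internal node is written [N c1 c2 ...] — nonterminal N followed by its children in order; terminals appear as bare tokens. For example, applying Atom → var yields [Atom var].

[Expr [Term [Term [Factor [Prim [Prim [Atom id]] ++ [Atom id]]]] - [Factor [Prim [Atom var]]]] :: [Expr [Term [Factor [Prim [Atom var]]]]]]

Expr
Term :: Expr
Term - Factor :: Expr
Factor - Factor :: Expr
Prim - Factor :: Expr
Prim ++ Atom - Factor :: Expr
Atom ++ Atom - Factor :: Expr
id ++ Atom - Factor :: Expr
id ++ id - Factor :: Expr
id ++ id - Prim :: Expr
id ++ id - Atom :: Expr
id ++ id - var :: Expr
id ++ id - var :: Term
id ++ id - var :: Factor
id ++ id - var :: Prim
id ++ id - var :: Atom
id ++ id - var :: var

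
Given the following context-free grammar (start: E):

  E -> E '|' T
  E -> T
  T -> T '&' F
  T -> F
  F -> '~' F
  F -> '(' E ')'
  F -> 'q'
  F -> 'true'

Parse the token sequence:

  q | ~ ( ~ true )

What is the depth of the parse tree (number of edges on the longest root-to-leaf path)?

[E [E [T [F q]]] | [T [F ~ [F ( [E [T [F ~ [F true]]]] )]]]]

8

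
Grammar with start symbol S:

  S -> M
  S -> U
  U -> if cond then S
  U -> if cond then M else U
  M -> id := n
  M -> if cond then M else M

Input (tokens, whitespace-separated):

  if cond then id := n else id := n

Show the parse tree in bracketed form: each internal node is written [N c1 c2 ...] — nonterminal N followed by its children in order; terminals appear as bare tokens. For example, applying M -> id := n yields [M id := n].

S
M
if cond then M else M
if cond then id := n else M
if cond then id := n else id := n

[S [M if cond then [M id := n] else [M id := n]]]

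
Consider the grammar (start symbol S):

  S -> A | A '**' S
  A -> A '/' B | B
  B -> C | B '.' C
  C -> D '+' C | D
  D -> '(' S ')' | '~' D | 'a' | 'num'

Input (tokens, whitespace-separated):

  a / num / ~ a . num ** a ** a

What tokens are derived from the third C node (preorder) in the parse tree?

[S [A [A [A [B [C [D a]]]] / [B [C [D num]]]] / [B [B [C [D ~ [D a]]]] . [C [D num]]]] ** [S [A [B [C [D a]]]] ** [S [A [B [C [D a]]]]]]]

~ a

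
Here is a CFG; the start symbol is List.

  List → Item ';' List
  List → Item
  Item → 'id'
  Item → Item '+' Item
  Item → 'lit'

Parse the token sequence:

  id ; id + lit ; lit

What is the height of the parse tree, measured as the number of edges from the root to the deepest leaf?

[List [Item id] ; [List [Item [Item id] + [Item lit]] ; [List [Item lit]]]]

4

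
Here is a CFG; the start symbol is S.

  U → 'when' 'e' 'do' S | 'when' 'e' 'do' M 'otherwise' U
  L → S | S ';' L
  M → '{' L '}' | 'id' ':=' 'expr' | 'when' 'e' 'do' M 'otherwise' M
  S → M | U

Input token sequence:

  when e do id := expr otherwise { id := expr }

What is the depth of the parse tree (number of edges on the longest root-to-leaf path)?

[S [M when e do [M id := expr] otherwise [M { [L [S [M id := expr]]] }]]]

6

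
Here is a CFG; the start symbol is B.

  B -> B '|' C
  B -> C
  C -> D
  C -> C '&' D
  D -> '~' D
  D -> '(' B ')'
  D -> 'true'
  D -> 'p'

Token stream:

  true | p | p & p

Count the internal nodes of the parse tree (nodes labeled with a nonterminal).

[B [B [B [C [D true]]] | [C [D p]]] | [C [C [D p]] & [D p]]]

11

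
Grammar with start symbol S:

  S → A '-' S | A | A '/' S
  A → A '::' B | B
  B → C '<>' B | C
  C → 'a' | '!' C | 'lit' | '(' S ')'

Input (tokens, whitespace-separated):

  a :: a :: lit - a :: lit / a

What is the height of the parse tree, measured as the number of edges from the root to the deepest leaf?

6

[S [A [A [A [B [C a]]] :: [B [C a]]] :: [B [C lit]]] - [S [A [A [B [C a]]] :: [B [C lit]]] / [S [A [B [C a]]]]]]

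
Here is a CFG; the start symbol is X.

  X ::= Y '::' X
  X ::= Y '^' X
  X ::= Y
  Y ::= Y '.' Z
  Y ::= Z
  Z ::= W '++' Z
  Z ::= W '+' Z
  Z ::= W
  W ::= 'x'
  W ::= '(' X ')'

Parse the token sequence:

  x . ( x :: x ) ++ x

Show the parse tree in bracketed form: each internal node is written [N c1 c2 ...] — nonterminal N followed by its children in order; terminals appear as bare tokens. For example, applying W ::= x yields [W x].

X
Y
Y . Z
Z . Z
W . Z
x . Z
x . W ++ Z
x . ( X ) ++ Z
x . ( Y :: X ) ++ Z
x . ( Z :: X ) ++ Z
x . ( W :: X ) ++ Z
x . ( x :: X ) ++ Z
x . ( x :: Y ) ++ Z
x . ( x :: Z ) ++ Z
x . ( x :: W ) ++ Z
x . ( x :: x ) ++ Z
x . ( x :: x ) ++ W
x . ( x :: x ) ++ x

[X [Y [Y [Z [W x]]] . [Z [W ( [X [Y [Z [W x]]] :: [X [Y [Z [W x]]]]] )] ++ [Z [W x]]]]]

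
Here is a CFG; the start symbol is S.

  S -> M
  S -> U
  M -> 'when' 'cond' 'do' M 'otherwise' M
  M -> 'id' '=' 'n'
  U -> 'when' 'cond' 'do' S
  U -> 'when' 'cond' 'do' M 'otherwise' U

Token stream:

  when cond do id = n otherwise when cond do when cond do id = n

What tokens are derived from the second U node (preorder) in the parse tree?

[S [U when cond do [M id = n] otherwise [U when cond do [S [U when cond do [S [M id = n]]]]]]]

when cond do when cond do id = n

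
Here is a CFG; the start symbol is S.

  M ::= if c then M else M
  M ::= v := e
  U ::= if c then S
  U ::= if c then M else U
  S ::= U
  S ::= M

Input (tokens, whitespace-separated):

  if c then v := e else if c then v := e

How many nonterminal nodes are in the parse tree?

6

[S [U if c then [M v := e] else [U if c then [S [M v := e]]]]]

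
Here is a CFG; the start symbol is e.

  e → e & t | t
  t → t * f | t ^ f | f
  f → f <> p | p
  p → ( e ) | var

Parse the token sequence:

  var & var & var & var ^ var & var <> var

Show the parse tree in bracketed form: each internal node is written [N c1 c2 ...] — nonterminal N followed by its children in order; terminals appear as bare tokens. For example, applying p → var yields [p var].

[e [e [e [e [e [t [f [p var]]]] & [t [f [p var]]]] & [t [f [p var]]]] & [t [t [f [p var]]] ^ [f [p var]]]] & [t [f [f [p var]] <> [p var]]]]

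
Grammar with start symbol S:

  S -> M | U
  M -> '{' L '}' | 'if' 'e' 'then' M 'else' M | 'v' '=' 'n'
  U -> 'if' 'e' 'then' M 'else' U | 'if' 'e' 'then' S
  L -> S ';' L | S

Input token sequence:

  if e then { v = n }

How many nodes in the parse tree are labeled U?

1

[S [U if e then [S [M { [L [S [M v = n]]] }]]]]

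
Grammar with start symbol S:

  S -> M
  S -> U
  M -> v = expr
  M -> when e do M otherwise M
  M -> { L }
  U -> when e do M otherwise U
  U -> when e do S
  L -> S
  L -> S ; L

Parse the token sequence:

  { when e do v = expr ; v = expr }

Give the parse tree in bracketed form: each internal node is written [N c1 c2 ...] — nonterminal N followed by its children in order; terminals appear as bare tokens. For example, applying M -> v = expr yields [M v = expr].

[S [M { [L [S [U when e do [S [M v = expr]]]] ; [L [S [M v = expr]]]] }]]

S
M
{ L }
{ S ; L }
{ U ; L }
{ when e do S ; L }
{ when e do M ; L }
{ when e do v = expr ; L }
{ when e do v = expr ; S }
{ when e do v = expr ; M }
{ when e do v = expr ; v = expr }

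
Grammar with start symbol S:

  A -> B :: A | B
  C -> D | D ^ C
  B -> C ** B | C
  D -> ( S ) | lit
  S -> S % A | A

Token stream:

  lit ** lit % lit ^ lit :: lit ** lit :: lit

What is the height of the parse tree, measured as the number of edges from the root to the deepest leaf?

[S [S [A [B [C [D lit]] ** [B [C [D lit]]]]]] % [A [B [C [D lit] ^ [C [D lit]]]] :: [A [B [C [D lit]] ** [B [C [D lit]]]] :: [A [B [C [D lit]]]]]]]

7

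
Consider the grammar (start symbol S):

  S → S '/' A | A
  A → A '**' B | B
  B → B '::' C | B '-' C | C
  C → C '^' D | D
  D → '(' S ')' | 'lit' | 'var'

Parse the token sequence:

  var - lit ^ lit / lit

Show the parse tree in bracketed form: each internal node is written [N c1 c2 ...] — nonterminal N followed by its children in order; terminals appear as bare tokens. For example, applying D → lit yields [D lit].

S
S / A
A / A
B / A
B - C / A
C - C / A
D - C / A
var - C / A
var - C ^ D / A
var - D ^ D / A
var - lit ^ D / A
var - lit ^ lit / A
var - lit ^ lit / B
var - lit ^ lit / C
var - lit ^ lit / D
var - lit ^ lit / lit

[S [S [A [B [B [C [D var]]] - [C [C [D lit]] ^ [D lit]]]]] / [A [B [C [D lit]]]]]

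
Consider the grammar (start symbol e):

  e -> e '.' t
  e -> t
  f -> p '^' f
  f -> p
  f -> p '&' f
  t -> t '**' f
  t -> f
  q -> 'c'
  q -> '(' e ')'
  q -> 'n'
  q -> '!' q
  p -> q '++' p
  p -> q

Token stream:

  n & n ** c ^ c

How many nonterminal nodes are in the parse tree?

15

[e [t [t [f [p [q n]] & [f [p [q n]]]]] ** [f [p [q c]] ^ [f [p [q c]]]]]]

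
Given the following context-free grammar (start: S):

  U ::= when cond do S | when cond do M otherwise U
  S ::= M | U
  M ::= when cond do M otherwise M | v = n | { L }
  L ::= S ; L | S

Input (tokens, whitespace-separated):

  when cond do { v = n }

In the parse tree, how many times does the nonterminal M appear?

[S [U when cond do [S [M { [L [S [M v = n]]] }]]]]

2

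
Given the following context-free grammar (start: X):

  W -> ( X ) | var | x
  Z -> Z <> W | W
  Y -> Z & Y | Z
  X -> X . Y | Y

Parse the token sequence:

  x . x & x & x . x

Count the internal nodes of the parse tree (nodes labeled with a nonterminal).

[X [X [X [Y [Z [W x]]]] . [Y [Z [W x]] & [Y [Z [W x]] & [Y [Z [W x]]]]]] . [Y [Z [W x]]]]

18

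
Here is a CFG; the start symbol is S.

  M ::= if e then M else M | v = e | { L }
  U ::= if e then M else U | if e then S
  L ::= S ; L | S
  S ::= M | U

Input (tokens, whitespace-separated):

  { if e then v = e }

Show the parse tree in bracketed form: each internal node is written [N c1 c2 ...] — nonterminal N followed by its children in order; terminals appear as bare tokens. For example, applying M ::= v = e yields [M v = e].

S
M
{ L }
{ S }
{ U }
{ if e then S }
{ if e then M }
{ if e then v = e }

[S [M { [L [S [U if e then [S [M v = e]]]]] }]]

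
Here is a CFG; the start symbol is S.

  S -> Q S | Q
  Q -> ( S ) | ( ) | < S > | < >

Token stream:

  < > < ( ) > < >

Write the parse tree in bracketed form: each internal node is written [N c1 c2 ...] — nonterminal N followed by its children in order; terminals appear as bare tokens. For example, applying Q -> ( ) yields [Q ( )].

[S [Q < >] [S [Q < [S [Q ( )]] >] [S [Q < >]]]]

S
Q S
< > S
< > Q S
< > < S > S
< > < Q > S
< > < ( ) > S
< > < ( ) > Q
< > < ( ) > < >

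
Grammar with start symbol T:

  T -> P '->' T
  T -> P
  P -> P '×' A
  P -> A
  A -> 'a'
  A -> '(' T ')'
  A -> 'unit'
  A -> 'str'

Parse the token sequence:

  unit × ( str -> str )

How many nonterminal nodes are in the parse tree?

11

[T [P [P [A unit]] × [A ( [T [P [A str]] -> [T [P [A str]]]] )]]]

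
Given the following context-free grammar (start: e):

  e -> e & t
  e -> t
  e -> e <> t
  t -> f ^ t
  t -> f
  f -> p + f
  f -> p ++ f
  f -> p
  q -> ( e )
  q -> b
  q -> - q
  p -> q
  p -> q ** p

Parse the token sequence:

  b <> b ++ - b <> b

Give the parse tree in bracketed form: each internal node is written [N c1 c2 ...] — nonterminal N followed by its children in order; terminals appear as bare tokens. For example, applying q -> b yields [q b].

[e [e [e [t [f [p [q b]]]]] <> [t [f [p [q b]] ++ [f [p [q - [q b]]]]]]] <> [t [f [p [q b]]]]]

e
e <> t
e <> t <> t
t <> t <> t
f <> t <> t
p <> t <> t
q <> t <> t
b <> t <> t
b <> f <> t
b <> p ++ f <> t
b <> q ++ f <> t
b <> b ++ f <> t
b <> b ++ p <> t
b <> b ++ q <> t
b <> b ++ - q <> t
b <> b ++ - b <> t
b <> b ++ - b <> f
b <> b ++ - b <> p
b <> b ++ - b <> q
b <> b ++ - b <> b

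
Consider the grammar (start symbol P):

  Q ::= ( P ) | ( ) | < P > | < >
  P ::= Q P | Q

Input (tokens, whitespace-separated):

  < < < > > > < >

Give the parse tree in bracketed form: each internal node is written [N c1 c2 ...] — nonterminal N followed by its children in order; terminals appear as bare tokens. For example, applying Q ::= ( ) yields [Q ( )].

[P [Q < [P [Q < [P [Q < >]] >]] >] [P [Q < >]]]

P
Q P
< P > P
< Q > P
< < P > > P
< < Q > > P
< < < > > > P
< < < > > > Q
< < < > > > < >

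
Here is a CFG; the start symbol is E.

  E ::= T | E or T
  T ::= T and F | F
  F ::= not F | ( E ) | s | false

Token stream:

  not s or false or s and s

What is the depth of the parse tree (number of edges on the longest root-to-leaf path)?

6

[E [E [E [T [F not [F s]]]] or [T [F false]]] or [T [T [F s]] and [F s]]]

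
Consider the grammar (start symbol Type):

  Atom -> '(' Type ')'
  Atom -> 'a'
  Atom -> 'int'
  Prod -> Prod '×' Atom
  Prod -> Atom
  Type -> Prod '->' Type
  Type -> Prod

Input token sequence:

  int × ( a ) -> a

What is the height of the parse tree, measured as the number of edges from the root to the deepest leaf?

[Type [Prod [Prod [Atom int]] × [Atom ( [Type [Prod [Atom a]]] )]] -> [Type [Prod [Atom a]]]]

6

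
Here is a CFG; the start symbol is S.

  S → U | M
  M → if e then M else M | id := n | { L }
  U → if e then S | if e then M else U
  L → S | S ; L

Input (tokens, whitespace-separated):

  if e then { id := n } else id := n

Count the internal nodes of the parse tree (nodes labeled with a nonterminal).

[S [M if e then [M { [L [S [M id := n]]] }] else [M id := n]]]

7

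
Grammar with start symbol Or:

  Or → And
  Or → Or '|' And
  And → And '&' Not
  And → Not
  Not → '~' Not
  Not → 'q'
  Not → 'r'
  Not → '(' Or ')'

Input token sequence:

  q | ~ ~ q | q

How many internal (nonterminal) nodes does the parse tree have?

11

[Or [Or [Or [And [Not q]]] | [And [Not ~ [Not ~ [Not q]]]]] | [And [Not q]]]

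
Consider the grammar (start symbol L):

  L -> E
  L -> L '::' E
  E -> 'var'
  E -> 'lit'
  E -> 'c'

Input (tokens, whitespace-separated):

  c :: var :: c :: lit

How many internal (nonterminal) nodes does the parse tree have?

[L [L [L [L [E c]] :: [E var]] :: [E c]] :: [E lit]]

8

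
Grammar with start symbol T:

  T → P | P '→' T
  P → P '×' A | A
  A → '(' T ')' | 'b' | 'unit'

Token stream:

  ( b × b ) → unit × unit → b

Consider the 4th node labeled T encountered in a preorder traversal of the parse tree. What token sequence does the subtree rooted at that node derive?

[T [P [A ( [T [P [P [A b]] × [A b]]] )]] → [T [P [P [A unit]] × [A unit]] → [T [P [A b]]]]]

b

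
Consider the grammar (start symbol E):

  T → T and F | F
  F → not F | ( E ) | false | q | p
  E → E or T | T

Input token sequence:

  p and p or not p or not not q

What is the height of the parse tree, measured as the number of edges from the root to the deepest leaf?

[E [E [E [T [T [F p]] and [F p]]] or [T [F not [F p]]]] or [T [F not [F not [F q]]]]]

6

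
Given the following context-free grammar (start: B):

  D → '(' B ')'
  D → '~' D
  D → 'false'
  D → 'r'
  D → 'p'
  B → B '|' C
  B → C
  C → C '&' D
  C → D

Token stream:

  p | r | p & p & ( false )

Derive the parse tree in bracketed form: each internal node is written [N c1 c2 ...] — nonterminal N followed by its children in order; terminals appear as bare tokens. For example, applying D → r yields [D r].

B
B | C
B | C | C
C | C | C
D | C | C
p | C | C
p | D | C
p | r | C
p | r | C & D
p | r | C & D & D
p | r | D & D & D
p | r | p & D & D
p | r | p & p & D
p | r | p & p & ( B )
p | r | p & p & ( C )
p | r | p & p & ( D )
p | r | p & p & ( false )

[B [B [B [C [D p]]] | [C [D r]]] | [C [C [C [D p]] & [D p]] & [D ( [B [C [D false]]] )]]]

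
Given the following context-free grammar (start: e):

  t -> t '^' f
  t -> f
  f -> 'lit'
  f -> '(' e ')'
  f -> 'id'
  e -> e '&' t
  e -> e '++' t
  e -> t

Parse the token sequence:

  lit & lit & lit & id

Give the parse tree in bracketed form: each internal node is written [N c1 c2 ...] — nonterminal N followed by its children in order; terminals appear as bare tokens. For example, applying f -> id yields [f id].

e
e & t
e & t & t
e & t & t & t
t & t & t & t
f & t & t & t
lit & t & t & t
lit & f & t & t
lit & lit & t & t
lit & lit & f & t
lit & lit & lit & t
lit & lit & lit & f
lit & lit & lit & id

[e [e [e [e [t [f lit]]] & [t [f lit]]] & [t [f lit]]] & [t [f id]]]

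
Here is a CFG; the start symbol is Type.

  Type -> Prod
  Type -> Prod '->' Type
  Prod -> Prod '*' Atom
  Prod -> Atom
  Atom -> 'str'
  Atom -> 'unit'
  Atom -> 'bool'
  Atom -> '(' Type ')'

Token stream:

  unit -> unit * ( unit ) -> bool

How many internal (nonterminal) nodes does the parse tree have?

14

[Type [Prod [Atom unit]] -> [Type [Prod [Prod [Atom unit]] * [Atom ( [Type [Prod [Atom unit]]] )]] -> [Type [Prod [Atom bool]]]]]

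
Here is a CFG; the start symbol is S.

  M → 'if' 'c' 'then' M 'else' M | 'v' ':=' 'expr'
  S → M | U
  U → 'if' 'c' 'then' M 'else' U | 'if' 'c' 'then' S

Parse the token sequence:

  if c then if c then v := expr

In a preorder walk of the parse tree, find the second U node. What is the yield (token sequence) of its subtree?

[S [U if c then [S [U if c then [S [M v := expr]]]]]]

if c then v := expr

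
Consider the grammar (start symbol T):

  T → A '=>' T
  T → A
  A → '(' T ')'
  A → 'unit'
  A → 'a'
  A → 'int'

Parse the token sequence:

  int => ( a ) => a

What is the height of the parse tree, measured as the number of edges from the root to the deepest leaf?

[T [A int] => [T [A ( [T [A a]] )] => [T [A a]]]]

5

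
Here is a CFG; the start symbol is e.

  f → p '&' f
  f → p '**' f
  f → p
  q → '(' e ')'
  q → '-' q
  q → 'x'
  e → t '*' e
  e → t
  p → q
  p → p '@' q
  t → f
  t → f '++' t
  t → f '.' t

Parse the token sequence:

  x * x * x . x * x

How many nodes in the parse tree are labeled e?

[e [t [f [p [q x]]]] * [e [t [f [p [q x]]]] * [e [t [f [p [q x]]] . [t [f [p [q x]]]]] * [e [t [f [p [q x]]]]]]]]

4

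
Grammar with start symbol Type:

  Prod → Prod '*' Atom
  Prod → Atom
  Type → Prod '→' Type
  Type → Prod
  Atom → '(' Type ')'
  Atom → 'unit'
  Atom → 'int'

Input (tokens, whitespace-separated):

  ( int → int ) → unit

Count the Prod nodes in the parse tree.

4

[Type [Prod [Atom ( [Type [Prod [Atom int]] → [Type [Prod [Atom int]]]] )]] → [Type [Prod [Atom unit]]]]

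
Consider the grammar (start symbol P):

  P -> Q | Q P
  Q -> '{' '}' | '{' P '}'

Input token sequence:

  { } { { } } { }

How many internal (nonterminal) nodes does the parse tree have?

[P [Q { }] [P [Q { [P [Q { }]] }] [P [Q { }]]]]

8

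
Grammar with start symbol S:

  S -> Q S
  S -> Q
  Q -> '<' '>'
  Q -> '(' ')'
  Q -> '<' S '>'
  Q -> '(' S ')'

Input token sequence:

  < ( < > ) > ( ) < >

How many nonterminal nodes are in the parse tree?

10

[S [Q < [S [Q ( [S [Q < >]] )]] >] [S [Q ( )] [S [Q < >]]]]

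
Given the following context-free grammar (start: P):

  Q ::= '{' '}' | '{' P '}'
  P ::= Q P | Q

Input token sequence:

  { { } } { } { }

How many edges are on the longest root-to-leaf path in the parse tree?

4

[P [Q { [P [Q { }]] }] [P [Q { }] [P [Q { }]]]]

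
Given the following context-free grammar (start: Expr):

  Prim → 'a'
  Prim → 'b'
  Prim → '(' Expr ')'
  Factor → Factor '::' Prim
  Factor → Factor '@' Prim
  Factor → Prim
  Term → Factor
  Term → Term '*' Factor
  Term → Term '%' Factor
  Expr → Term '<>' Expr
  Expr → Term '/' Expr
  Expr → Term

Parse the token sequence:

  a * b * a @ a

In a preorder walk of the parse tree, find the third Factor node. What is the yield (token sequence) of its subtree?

a @ a

[Expr [Term [Term [Term [Factor [Prim a]]] * [Factor [Prim b]]] * [Factor [Factor [Prim a]] @ [Prim a]]]]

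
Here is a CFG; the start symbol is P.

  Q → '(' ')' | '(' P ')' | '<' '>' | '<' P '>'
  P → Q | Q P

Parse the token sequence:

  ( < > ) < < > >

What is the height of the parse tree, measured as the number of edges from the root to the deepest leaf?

[P [Q ( [P [Q < >]] )] [P [Q < [P [Q < >]] >]]]

5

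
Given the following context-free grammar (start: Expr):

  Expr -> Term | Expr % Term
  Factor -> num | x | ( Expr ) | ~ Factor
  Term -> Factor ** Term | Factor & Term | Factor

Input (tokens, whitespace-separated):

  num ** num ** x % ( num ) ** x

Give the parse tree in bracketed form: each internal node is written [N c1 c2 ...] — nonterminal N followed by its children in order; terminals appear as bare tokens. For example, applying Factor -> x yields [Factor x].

[Expr [Expr [Term [Factor num] ** [Term [Factor num] ** [Term [Factor x]]]]] % [Term [Factor ( [Expr [Term [Factor num]]] )] ** [Term [Factor x]]]]

Expr
Expr % Term
Term % Term
Factor ** Term % Term
num ** Term % Term
num ** Factor ** Term % Term
num ** num ** Term % Term
num ** num ** Factor % Term
num ** num ** x % Term
num ** num ** x % Factor ** Term
num ** num ** x % ( Expr ) ** Term
num ** num ** x % ( Term ) ** Term
num ** num ** x % ( Factor ) ** Term
num ** num ** x % ( num ) ** Term
num ** num ** x % ( num ) ** Factor
num ** num ** x % ( num ) ** x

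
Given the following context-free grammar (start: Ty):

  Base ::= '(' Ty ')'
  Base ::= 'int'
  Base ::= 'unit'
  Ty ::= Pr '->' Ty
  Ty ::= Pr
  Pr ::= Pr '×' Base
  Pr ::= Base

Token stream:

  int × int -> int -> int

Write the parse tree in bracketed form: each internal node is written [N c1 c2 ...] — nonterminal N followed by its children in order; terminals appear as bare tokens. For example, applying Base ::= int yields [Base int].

Ty
Pr -> Ty
Pr × Base -> Ty
Base × Base -> Ty
int × Base -> Ty
int × int -> Ty
int × int -> Pr -> Ty
int × int -> Base -> Ty
int × int -> int -> Ty
int × int -> int -> Pr
int × int -> int -> Base
int × int -> int -> int

[Ty [Pr [Pr [Base int]] × [Base int]] -> [Ty [Pr [Base int]] -> [Ty [Pr [Base int]]]]]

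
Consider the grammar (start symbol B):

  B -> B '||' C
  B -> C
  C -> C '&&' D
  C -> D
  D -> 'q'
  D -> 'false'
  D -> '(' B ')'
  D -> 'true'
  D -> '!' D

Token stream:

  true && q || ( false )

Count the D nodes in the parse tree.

[B [B [C [C [D true]] && [D q]]] || [C [D ( [B [C [D false]]] )]]]

4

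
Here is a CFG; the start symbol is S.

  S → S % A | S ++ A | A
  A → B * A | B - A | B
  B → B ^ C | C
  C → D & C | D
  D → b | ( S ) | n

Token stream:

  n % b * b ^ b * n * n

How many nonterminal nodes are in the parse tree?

[S [S [A [B [C [D n]]]]] % [A [B [C [D b]]] * [A [B [B [C [D b]]] ^ [C [D b]]] * [A [B [C [D n]]] * [A [B [C [D n]]]]]]]]

25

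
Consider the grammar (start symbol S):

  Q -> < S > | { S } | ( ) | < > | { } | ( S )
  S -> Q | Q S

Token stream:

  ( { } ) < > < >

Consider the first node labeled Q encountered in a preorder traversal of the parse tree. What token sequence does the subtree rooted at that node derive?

[S [Q ( [S [Q { }]] )] [S [Q < >] [S [Q < >]]]]

( { } )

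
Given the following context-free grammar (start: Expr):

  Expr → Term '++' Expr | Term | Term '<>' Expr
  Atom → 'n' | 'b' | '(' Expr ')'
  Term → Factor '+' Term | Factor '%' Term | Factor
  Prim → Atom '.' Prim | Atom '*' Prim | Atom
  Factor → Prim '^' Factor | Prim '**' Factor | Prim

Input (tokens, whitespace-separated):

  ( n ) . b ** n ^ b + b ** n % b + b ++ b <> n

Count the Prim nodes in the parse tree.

11

[Expr [Term [Factor [Prim [Atom ( [Expr [Term [Factor [Prim [Atom n]]]]] )] . [Prim [Atom b]]] ** [Factor [Prim [Atom n]] ^ [Factor [Prim [Atom b]]]]] + [Term [Factor [Prim [Atom b]] ** [Factor [Prim [Atom n]]]] % [Term [Factor [Prim [Atom b]]] + [Term [Factor [Prim [Atom b]]]]]]] ++ [Expr [Term [Factor [Prim [Atom b]]]] <> [Expr [Term [Factor [Prim [Atom n]]]]]]]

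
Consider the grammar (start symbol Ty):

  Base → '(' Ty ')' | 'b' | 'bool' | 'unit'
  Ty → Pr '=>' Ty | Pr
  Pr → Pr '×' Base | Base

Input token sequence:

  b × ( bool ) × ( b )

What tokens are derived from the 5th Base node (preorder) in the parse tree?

[Ty [Pr [Pr [Pr [Base b]] × [Base ( [Ty [Pr [Base bool]]] )]] × [Base ( [Ty [Pr [Base b]]] )]]]

b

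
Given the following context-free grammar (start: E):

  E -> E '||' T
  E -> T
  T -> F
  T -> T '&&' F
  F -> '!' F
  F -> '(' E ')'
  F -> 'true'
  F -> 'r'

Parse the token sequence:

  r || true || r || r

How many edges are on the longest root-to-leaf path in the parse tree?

6

[E [E [E [E [T [F r]]] || [T [F true]]] || [T [F r]]] || [T [F r]]]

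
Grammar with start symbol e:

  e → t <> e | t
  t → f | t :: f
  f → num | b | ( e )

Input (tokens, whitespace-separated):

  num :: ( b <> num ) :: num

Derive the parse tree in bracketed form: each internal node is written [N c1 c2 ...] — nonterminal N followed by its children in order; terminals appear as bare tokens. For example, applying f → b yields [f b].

e
t
t :: f
t :: f :: f
f :: f :: f
num :: f :: f
num :: ( e ) :: f
num :: ( t <> e ) :: f
num :: ( f <> e ) :: f
num :: ( b <> e ) :: f
num :: ( b <> t ) :: f
num :: ( b <> f ) :: f
num :: ( b <> num ) :: f
num :: ( b <> num ) :: num

[e [t [t [t [f num]] :: [f ( [e [t [f b]] <> [e [t [f num]]]] )]] :: [f num]]]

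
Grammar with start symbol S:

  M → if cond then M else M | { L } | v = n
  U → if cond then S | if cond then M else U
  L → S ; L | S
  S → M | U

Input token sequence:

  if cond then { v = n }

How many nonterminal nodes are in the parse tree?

7

[S [U if cond then [S [M { [L [S [M v = n]]] }]]]]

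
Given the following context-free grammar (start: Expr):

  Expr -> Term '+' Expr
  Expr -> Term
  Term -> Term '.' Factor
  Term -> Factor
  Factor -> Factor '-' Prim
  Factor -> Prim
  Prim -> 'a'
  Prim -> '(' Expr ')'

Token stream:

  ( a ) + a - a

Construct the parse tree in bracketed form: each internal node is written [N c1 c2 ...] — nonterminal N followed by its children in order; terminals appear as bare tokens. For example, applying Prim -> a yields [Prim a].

Expr
Term + Expr
Factor + Expr
Prim + Expr
( Expr ) + Expr
( Term ) + Expr
( Factor ) + Expr
( Prim ) + Expr
( a ) + Expr
( a ) + Term
( a ) + Factor
( a ) + Factor - Prim
( a ) + Prim - Prim
( a ) + a - Prim
( a ) + a - a

[Expr [Term [Factor [Prim ( [Expr [Term [Factor [Prim a]]]] )]]] + [Expr [Term [Factor [Factor [Prim a]] - [Prim a]]]]]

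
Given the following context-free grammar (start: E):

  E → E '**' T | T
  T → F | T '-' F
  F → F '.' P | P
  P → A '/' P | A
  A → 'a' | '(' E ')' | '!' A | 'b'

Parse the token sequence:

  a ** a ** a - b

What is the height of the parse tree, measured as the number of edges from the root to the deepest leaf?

7

[E [E [E [T [F [P [A a]]]]] ** [T [F [P [A a]]]]] ** [T [T [F [P [A a]]]] - [F [P [A b]]]]]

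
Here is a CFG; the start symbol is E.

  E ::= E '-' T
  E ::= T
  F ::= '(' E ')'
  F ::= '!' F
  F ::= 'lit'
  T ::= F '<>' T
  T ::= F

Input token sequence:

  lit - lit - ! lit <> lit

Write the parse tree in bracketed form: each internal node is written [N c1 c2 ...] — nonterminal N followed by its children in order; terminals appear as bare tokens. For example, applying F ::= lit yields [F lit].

E
E - T
E - T - T
T - T - T
F - T - T
lit - T - T
lit - F - T
lit - lit - T
lit - lit - F <> T
lit - lit - ! F <> T
lit - lit - ! lit <> T
lit - lit - ! lit <> F
lit - lit - ! lit <> lit

[E [E [E [T [F lit]]] - [T [F lit]]] - [T [F ! [F lit]] <> [T [F lit]]]]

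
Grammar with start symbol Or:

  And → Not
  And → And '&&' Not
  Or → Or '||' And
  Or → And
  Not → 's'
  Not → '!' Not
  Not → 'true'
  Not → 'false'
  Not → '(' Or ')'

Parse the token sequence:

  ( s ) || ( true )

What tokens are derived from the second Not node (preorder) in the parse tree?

s

[Or [Or [And [Not ( [Or [And [Not s]]] )]]] || [And [Not ( [Or [And [Not true]]] )]]]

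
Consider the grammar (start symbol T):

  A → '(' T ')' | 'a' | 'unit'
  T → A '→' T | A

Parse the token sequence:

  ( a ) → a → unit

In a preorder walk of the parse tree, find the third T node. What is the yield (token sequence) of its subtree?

a → unit

[T [A ( [T [A a]] )] → [T [A a] → [T [A unit]]]]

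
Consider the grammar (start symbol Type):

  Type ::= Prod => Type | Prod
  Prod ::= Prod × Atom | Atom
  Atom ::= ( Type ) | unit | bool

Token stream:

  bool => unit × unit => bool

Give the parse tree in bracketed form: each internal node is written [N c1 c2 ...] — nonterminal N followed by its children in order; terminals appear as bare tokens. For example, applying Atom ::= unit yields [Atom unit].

Type
Prod => Type
Atom => Type
bool => Type
bool => Prod => Type
bool => Prod × Atom => Type
bool => Atom × Atom => Type
bool => unit × Atom => Type
bool => unit × unit => Type
bool => unit × unit => Prod
bool => unit × unit => Atom
bool => unit × unit => bool

[Type [Prod [Atom bool]] => [Type [Prod [Prod [Atom unit]] × [Atom unit]] => [Type [Prod [Atom bool]]]]]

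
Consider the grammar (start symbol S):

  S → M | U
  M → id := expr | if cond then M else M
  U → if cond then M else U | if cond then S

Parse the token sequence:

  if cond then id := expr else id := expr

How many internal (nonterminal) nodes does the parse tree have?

[S [M if cond then [M id := expr] else [M id := expr]]]

4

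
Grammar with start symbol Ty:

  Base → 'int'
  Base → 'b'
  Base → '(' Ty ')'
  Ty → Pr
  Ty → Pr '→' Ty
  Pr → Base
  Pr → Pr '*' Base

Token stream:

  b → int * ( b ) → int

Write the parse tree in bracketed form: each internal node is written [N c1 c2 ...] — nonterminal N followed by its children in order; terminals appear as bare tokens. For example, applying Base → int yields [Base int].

Ty
Pr → Ty
Base → Ty
b → Ty
b → Pr → Ty
b → Pr * Base → Ty
b → Base * Base → Ty
b → int * Base → Ty
b → int * ( Ty ) → Ty
b → int * ( Pr ) → Ty
b → int * ( Base ) → Ty
b → int * ( b ) → Ty
b → int * ( b ) → Pr
b → int * ( b ) → Base
b → int * ( b ) → int

[Ty [Pr [Base b]] → [Ty [Pr [Pr [Base int]] * [Base ( [Ty [Pr [Base b]]] )]] → [Ty [Pr [Base int]]]]]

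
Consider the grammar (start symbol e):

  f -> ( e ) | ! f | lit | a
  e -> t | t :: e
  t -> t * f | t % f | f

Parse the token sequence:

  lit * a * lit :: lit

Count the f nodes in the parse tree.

[e [t [t [t [f lit]] * [f a]] * [f lit]] :: [e [t [f lit]]]]

4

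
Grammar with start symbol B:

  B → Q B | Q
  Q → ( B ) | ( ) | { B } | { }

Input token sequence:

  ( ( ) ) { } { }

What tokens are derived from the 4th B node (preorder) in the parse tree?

{ }

[B [Q ( [B [Q ( )]] )] [B [Q { }] [B [Q { }]]]]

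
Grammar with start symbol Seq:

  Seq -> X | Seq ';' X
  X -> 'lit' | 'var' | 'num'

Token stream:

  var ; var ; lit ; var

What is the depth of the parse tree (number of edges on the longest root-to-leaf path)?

5

[Seq [Seq [Seq [Seq [X var]] ; [X var]] ; [X lit]] ; [X var]]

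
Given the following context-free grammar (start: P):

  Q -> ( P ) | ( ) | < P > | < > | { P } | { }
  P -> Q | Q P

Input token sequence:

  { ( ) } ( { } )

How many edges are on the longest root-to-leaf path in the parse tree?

[P [Q { [P [Q ( )]] }] [P [Q ( [P [Q { }]] )]]]

5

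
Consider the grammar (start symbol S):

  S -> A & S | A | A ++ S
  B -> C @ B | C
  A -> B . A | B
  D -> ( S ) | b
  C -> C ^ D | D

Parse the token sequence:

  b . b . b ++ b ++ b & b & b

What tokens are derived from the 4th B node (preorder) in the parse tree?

b

[S [A [B [C [D b]]] . [A [B [C [D b]]] . [A [B [C [D b]]]]]] ++ [S [A [B [C [D b]]]] ++ [S [A [B [C [D b]]]] & [S [A [B [C [D b]]]] & [S [A [B [C [D b]]]]]]]]]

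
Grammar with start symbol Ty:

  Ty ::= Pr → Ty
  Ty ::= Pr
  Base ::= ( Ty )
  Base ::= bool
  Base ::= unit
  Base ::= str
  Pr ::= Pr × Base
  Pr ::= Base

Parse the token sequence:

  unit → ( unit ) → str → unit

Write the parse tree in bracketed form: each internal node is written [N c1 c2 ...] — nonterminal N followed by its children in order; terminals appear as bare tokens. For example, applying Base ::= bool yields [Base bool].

Ty
Pr → Ty
Base → Ty
unit → Ty
unit → Pr → Ty
unit → Base → Ty
unit → ( Ty ) → Ty
unit → ( Pr ) → Ty
unit → ( Base ) → Ty
unit → ( unit ) → Ty
unit → ( unit ) → Pr → Ty
unit → ( unit ) → Base → Ty
unit → ( unit ) → str → Ty
unit → ( unit ) → str → Pr
unit → ( unit ) → str → Base
unit → ( unit ) → str → unit

[Ty [Pr [Base unit]] → [Ty [Pr [Base ( [Ty [Pr [Base unit]]] )]] → [Ty [Pr [Base str]] → [Ty [Pr [Base unit]]]]]]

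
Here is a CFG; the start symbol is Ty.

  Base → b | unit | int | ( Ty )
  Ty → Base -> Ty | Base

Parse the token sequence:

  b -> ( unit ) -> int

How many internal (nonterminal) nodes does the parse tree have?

[Ty [Base b] -> [Ty [Base ( [Ty [Base unit]] )] -> [Ty [Base int]]]]

8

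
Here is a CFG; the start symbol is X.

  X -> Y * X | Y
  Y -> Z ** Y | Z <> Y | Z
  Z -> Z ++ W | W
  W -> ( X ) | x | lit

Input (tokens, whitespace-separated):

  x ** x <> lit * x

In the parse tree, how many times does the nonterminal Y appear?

4

[X [Y [Z [W x]] ** [Y [Z [W x]] <> [Y [Z [W lit]]]]] * [X [Y [Z [W x]]]]]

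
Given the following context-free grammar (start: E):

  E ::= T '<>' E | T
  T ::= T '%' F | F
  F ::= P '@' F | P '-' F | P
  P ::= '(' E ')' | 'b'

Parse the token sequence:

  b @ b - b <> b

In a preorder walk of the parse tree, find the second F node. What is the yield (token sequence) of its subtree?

[E [T [F [P b] @ [F [P b] - [F [P b]]]]] <> [E [T [F [P b]]]]]

b - b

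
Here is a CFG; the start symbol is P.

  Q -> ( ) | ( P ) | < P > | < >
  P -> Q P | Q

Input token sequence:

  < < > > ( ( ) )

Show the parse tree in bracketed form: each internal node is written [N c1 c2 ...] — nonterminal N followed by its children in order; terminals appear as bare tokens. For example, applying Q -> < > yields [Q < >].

P
Q P
< P > P
< Q > P
< < > > P
< < > > Q
< < > > ( P )
< < > > ( Q )
< < > > ( ( ) )

[P [Q < [P [Q < >]] >] [P [Q ( [P [Q ( )]] )]]]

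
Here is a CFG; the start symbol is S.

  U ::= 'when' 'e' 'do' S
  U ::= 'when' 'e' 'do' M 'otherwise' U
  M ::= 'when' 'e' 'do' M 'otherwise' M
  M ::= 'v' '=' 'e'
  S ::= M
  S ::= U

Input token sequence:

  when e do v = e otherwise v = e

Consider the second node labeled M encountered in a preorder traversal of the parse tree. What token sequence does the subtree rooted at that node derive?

v = e

[S [M when e do [M v = e] otherwise [M v = e]]]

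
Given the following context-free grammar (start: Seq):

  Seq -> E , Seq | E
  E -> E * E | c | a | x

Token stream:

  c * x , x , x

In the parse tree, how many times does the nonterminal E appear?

[Seq [E [E c] * [E x]] , [Seq [E x] , [Seq [E x]]]]

5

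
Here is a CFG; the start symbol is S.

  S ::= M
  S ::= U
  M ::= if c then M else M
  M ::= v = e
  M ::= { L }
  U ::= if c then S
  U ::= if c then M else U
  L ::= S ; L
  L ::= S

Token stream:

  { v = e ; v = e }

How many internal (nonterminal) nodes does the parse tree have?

8

[S [M { [L [S [M v = e]] ; [L [S [M v = e]]]] }]]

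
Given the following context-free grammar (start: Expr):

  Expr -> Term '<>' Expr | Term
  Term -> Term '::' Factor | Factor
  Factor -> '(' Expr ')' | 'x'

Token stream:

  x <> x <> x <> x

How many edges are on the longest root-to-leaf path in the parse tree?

6

[Expr [Term [Factor x]] <> [Expr [Term [Factor x]] <> [Expr [Term [Factor x]] <> [Expr [Term [Factor x]]]]]]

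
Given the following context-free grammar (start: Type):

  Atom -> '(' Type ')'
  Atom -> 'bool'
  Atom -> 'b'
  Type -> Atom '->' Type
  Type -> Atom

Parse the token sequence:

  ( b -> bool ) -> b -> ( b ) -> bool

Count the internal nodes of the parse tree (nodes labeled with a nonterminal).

[Type [Atom ( [Type [Atom b] -> [Type [Atom bool]]] )] -> [Type [Atom b] -> [Type [Atom ( [Type [Atom b]] )] -> [Type [Atom bool]]]]]

14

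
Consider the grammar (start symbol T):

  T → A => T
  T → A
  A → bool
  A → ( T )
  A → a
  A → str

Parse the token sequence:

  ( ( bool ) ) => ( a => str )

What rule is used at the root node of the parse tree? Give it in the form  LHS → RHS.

[T [A ( [T [A ( [T [A bool]] )]] )] => [T [A ( [T [A a] => [T [A str]]] )]]]

T → A => T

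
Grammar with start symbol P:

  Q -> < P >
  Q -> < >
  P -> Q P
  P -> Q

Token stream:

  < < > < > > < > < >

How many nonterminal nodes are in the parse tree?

10

[P [Q < [P [Q < >] [P [Q < >]]] >] [P [Q < >] [P [Q < >]]]]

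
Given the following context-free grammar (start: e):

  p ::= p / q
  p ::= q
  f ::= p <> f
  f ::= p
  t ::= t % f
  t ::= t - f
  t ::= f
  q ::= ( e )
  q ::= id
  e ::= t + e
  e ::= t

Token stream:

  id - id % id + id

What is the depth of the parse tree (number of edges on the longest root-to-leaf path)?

7

[e [t [t [t [f [p [q id]]]] - [f [p [q id]]]] % [f [p [q id]]]] + [e [t [f [p [q id]]]]]]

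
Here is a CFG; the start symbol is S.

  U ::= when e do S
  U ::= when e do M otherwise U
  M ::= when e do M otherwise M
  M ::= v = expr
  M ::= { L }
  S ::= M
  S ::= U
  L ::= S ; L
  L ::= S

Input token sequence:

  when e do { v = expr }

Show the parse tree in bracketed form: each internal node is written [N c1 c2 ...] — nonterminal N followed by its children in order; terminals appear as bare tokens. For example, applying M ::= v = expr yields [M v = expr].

S
U
when e do S
when e do M
when e do { L }
when e do { S }
when e do { M }
when e do { v = expr }

[S [U when e do [S [M { [L [S [M v = expr]]] }]]]]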